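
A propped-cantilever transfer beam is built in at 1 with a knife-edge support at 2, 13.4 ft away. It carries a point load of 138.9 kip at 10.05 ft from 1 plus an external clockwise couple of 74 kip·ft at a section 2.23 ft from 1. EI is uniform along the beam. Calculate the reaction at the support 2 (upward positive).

Remove the prop at 2; the released (primary) structure is a cantilever built in at 1.
Primary-structure tip deflection at 2 by superposition:
  point load 138.9 at a = 10.05: Pa²(3L − a)/(6EI) = 70497/EI
  clockwise couple 74 at a = 2.23: M₀a(2L − a)/(2EI) = 2027/EI
  δ_0 = 72524/EI
Flexibility coefficient — unit upward force at 2: δ_{22} = L³/(3EI) = 802/EI.
Compatibility at 2: δ_0 − R_2·δ_{22} = 0, so R_2 = 72524/802 = 90.43 kip.

R_2 = 90.43 kip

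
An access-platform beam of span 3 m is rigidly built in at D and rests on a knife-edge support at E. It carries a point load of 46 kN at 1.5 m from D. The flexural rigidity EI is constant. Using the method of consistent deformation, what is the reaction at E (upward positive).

Remove the prop at E; the released (primary) structure is a cantilever built in at D.
Downward deflection at the released point E due to the loads:
  point load 46 at a = 1.5: Pa²(3L − a)/(6EI) = 129.4/EI
Flexibility coefficient — unit upward force at E: δ_{EE} = L³/(3EI) = 9/EI.
The prop prevents deflection at E: R_E = δ_0/δ_{EE} = 129.4/9 = 14.38 kN.

R_E = 14.38 kN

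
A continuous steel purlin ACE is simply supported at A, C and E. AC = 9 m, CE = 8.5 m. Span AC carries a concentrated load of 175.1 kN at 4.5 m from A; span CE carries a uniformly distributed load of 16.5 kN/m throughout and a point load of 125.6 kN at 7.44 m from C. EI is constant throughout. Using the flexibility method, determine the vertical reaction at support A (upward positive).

R_A = 59.09 kN

Insert a hinge at C; M_C is the redundant, and each span becomes simply supported.
Rotations at C on the released spans (each span's end-slope, ×1/EI):
  span AC: point load 175.1 at a = 4.5: Pab(L + a)/(6LEI) = 886.4/EI
  span CE: UDL 16.5: wL³/(24EI) = 422.2/EI
  span CE: point load 125.6 at a = 7.44: Pab(L + b)/(6LEI) = 185.7/EI
  relative rotation θ_0 = (886.4 + 607.9)/EI = 1494/EI
A unit hogging moment at C produces rotation L₁/(3EI) + L₂/(3EI) = 5.833/EI.
Slope continuity at C: θ_0 = M_C·5.833/EI, so M_C = 1494/5.833 = 256.2 kN·m (hogging).
Span AC, ΣM about A with M_C applied at C: R_C^{AC}·9 = 788 + 256.2, so R_C^{AC} = 116 kN and R_A = 175.1 − 116 = 59.09 kN.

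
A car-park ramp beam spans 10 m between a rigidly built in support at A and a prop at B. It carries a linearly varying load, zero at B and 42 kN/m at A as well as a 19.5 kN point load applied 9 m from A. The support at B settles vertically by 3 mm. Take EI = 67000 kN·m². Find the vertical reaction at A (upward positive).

Choose R_B as the redundant. The primary structure is the cantilever fixed at A.
Deflection at B on the released cantilever, summing each load's contribution:
  triangular load, peak 42 at the fixed end: w₀L⁴/(30EI) = 14000/EI
  point load 19.5 at a = 9: Pa²(3L − a)/(6EI) = 5528/EI
  δ_0 = 19528/EI
Flexibility coefficient — unit upward force at B: δ_{BB} = L³/(3EI) = 333.3/EI.
With EI = 67000 kN·m²: δ_0 = 0.29147 m and δ_{BB} = 0.004975 m/kN.
Compatibility — the beam at B must follow the support down by 0.003 m: δ_0 − R_B·δ_{BB} = 0.003, so R_B = (0.29147 − 0.003)/0.004975 = 57.98 kN.
Vertical equilibrium: R_A = ΣP − R_B = 229.5 − 57.98 = 171.5 kN.

R_A = 171.5 kN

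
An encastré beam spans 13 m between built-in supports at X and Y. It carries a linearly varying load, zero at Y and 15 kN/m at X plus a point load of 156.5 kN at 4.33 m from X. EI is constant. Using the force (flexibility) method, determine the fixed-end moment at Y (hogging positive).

M_Y = 235 kN·m

Release both end moments; the primary structure is a simply-supported span XY with redundants M_X and M_Y.
Simple-span end rotations at X and Y under the given loads:
  at X: triangular load, peak 15: w₀L³/(45EI) = 732.3/EI
  at Y: triangular load, peak 15: 7w₀L³/(360EI) = 640.8/EI
  at X: point load 156.5 at a = 4.33: Pab(L + b)/(6LEI) = 1632/EI
  at Y: point load 156.5 at a = 4.33: Pab(L + a)/(6LEI) = 1305/EI
  θ_X0 = 2365/EI,  θ_Y0 = 1946/EI
Flexibility coefficients: a unit moment at one end gives L/(3EI) there and L/(6EI) at the far end, so f₁₁ = f₂₂ = 4.333/EI and f₁₂ = f₂₁ = 2.167/EI.
Compatibility — zero rotation at each built-in end:
  4.333 M_X + 2.167 M_Y = 2365
  2.167 M_X + 4.333 M_Y = 1946
Solving the pair gives M_X = 428.2 kN·m and M_Y = 235 kN·m (hogging).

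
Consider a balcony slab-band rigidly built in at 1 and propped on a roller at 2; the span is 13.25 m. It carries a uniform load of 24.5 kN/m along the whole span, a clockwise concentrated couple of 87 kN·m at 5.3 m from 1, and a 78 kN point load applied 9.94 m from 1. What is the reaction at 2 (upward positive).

R_2 = 177.4 kN

Choose R_2 as the redundant. The primary structure is the cantilever fixed at 1.
Downward deflection at the released point 2 due to the loads:
  UDL 24.5: wL⁴/(8EI) = 94393/EI
  clockwise couple 87 at a = 5.3: M₀a(2L − a)/(2EI) = 4888/EI
  point load 78 at a = 9.94: Pa²(3L − a)/(6EI) = 38289/EI
  δ_0 = 137570/EI
Tip deflection under a unit load at 2: L³/(3EI) = 775.4/EI.
Compatibility at 2: δ_0 − R_2·δ_{22} = 0, so R_2 = 137570/775.4 = 177.4 kN.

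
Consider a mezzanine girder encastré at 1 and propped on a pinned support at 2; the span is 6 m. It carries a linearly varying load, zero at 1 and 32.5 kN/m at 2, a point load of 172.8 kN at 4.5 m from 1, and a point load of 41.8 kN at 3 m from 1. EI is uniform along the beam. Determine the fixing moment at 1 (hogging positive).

M_1 = 236.8 kN·m

Take the reaction at 2 as the redundant and release it; the primary structure is a cantilever fixed at 1.
Primary-structure tip deflection at 2 by superposition:
  triangular load, peak 32.5 at the free end: 11w₀L⁴/(120EI) = 3861/EI
  point load 172.8 at a = 4.5: Pa²(3L − a)/(6EI) = 7873/EI
  point load 41.8 at a = 3: Pa²(3L − a)/(6EI) = 940.5/EI
  δ_0 = 12675/EI
Flexibility coefficient — unit upward force at 2: δ_{22} = L³/(3EI) = 72/EI.
The prop prevents deflection at 2: R_2 = δ_0/δ_{22} = 12675/72 = 176 kN.
Moment equilibrium about 1: M_1 = Σ(load moments about 1) − R_2·L = 1293 − 176×6 = 236.8 kN·m.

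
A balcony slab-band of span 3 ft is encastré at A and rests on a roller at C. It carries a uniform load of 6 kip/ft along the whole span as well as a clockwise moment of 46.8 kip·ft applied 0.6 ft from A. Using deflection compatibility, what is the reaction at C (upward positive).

R_C = 15.17 kip

Release the roller at C. Primary structure: cantilever fixed at A.
Primary-structure tip deflection at C by superposition:
  UDL 6: wL⁴/(8EI) = 60.75/EI
  clockwise couple 46.8 at a = 0.6: M₀a(2L − a)/(2EI) = 75.82/EI
  δ_0 = 136.6/EI
Flexibility coefficient — unit upward force at C: δ_{CC} = L³/(3EI) = 9/EI.
Compatibility at C: δ_0 − R_C·δ_{CC} = 0, so R_C = 136.6/9 = 15.17 kip.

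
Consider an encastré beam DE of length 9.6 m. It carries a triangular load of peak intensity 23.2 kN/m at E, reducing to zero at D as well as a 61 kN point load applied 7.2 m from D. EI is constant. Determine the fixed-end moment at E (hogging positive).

M_E = 189.3 kN·m

Release both end moments; the primary structure is a simply-supported span DE with redundants M_D and M_E.
Simple-span end rotations at D and E under the given loads:
  at D: triangular load, peak 23.2: 7w₀L³/(360EI) = 399.1/EI
  at E: triangular load, peak 23.2: w₀L³/(45EI) = 456.1/EI
  at D: point load 61 at a = 7.2: Pab(L + b)/(6LEI) = 219.6/EI
  at E: point load 61 at a = 7.2: Pab(L + a)/(6LEI) = 307.4/EI
  θ_D0 = 618.7/EI,  θ_E0 = 763.6/EI
Flexibility coefficients: a unit moment at one end gives L/(3EI) there and L/(6EI) at the far end, so f₁₁ = f₂₂ = 3.2/EI and f₁₂ = f₂₁ = 1.6/EI.
Compatibility — zero rotation at each built-in end:
  3.2 M_D + 1.6 M_E = 618.7
  1.6 M_D + 3.2 M_E = 763.6
Solving the pair gives M_D = 98.72 kN·m and M_E = 189.3 kN·m (hogging).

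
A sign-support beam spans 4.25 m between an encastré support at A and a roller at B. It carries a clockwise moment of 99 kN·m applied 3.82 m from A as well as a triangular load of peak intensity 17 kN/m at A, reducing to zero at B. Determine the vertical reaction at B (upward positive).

Release the roller at B. Primary structure: cantilever fixed at A.
Primary-structure tip deflection at B by superposition:
  clockwise couple 99 at a = 3.82: M₀a(2L − a)/(2EI) = 884.9/EI
  triangular load, peak 17 at the fixed end: w₀L⁴/(30EI) = 184.9/EI
  δ_0 = 1070/EI
Tip deflection under a unit load at B: L³/(3EI) = 25.59/EI.
The prop prevents deflection at B: R_B = δ_0/δ_{BB} = 1070/25.59 = 41.81 kN.

R_B = 41.81 kN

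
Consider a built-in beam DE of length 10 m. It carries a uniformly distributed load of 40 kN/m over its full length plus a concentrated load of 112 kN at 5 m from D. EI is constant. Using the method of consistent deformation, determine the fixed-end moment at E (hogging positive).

Take the two fixed-end moments M_D, M_E as redundants; the released structure is the simple span DE.
Simple-span end rotations at D and E under the given loads:
  at D: UDL 40: wL³/(24EI) = 1667/EI
  at E: UDL 40: wL³/(24EI) = 1667/EI
  at D: point load 112 at a = 5: Pab(L + b)/(6LEI) = 700/EI
  at E: point load 112 at a = 5: Pab(L + a)/(6LEI) = 700/EI
  θ_D0 = 2367/EI,  θ_E0 = 2367/EI
Flexibility coefficients: a unit moment at one end gives L/(3EI) there and L/(6EI) at the far end, so f₁₁ = f₂₂ = 3.333/EI and f₁₂ = f₂₁ = 1.667/EI.
Compatibility — zero rotation at each built-in end:
  3.333 M_D + 1.667 M_E = 2367
  1.667 M_D + 3.333 M_E = 2367
Solving the pair gives M_D = 473.3 kN·m and M_E = 473.3 kN·m (hogging).

M_E = 473.3 kN·m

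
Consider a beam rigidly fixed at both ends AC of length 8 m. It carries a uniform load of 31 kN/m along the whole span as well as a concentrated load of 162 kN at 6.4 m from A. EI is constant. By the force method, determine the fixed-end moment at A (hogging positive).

M_A = 206.8 kN·m

Take the two fixed-end moments M_A, M_C as redundants; the released structure is the simple span AC.
Simple-span end rotations at A and C under the given loads:
  at A: UDL 31: wL³/(24EI) = 661.3/EI
  at C: UDL 31: wL³/(24EI) = 661.3/EI
  at A: point load 162 at a = 6.4: Pab(L + b)/(6LEI) = 331.8/EI
  at C: point load 162 at a = 6.4: Pab(L + a)/(6LEI) = 497.7/EI
  θ_A0 = 993.1/EI,  θ_C0 = 1159/EI
Flexibility coefficients: a unit moment at one end gives L/(3EI) there and L/(6EI) at the far end, so f₁₁ = f₂₂ = 2.667/EI and f₁₂ = f₂₁ = 1.333/EI.
Compatibility — zero rotation at each built-in end:
  2.667 M_A + 1.333 M_C = 993.1
  1.333 M_A + 2.667 M_C = 1159
Solving the pair gives M_A = 206.8 kN·m and M_C = 331.2 kN·m (hogging).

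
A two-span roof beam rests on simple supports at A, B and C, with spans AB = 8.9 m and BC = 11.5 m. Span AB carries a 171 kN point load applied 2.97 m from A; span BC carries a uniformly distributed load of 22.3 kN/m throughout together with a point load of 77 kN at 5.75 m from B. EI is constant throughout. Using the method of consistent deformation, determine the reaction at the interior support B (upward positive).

Release continuity at B by inserting a hinge; the redundant is the internal moment M_B. The primary structure is two simply-supported spans AB and BC.
End slopes at the hinge B, treating each span as simply supported:
  span AB: point load 171 at a = 2.97: Pab(L + a)/(6LEI) = 669.4/EI
  span BC: UDL 22.3: wL³/(24EI) = 1413/EI
  span BC: point load 77 at a = 5.75: Pab(L + b)/(6LEI) = 636.5/EI
  relative rotation θ_0 = (669.4 + 2050)/EI = 2719/EI
A unit hogging moment at B produces rotation L₁/(3EI) + L₂/(3EI) = 6.8/EI.
Compatibility: M_B·(L₁+L₂)/(3EI) = θ_0, giving M_B = 399.9 kN·m (hogging).
Span AB, ΣM about A with M_B applied at B: R_B^{AB}·8.9 = 507.9 + 399.9, so R_B^{AB} = 102 kN and R_A = 171 − 102 = 69.01 kN.
Span BC, ΣM about C: R_B^{BC}·11.5 = 1917 + 399.9, so R_B^{BC} = 201.5 kN and R_C = 333.4 − 201.5 = 132 kN.
R_B = 102 + 201.5 = 303.5 kN.

R_B = 303.5 kN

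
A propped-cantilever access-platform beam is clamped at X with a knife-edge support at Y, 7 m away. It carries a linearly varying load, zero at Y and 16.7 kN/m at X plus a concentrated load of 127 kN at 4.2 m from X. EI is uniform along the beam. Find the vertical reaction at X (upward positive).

Take the reaction at Y as the redundant and release it; the primary structure is a cantilever fixed at X.
Downward deflection at the released point Y due to the loads:
  triangular load, peak 16.7 at the fixed end: w₀L⁴/(30EI) = 1337/EI
  point load 127 at a = 4.2: Pa²(3L − a)/(6EI) = 6273/EI
  δ_0 = 7609/EI
Tip deflection under a unit load at Y: L³/(3EI) = 114.3/EI.
Compatibility at Y: δ_0 − R_Y·δ_{YY} = 0, so R_Y = 7609/114.3 = 66.55 kN.
Vertical equilibrium: R_X = ΣP − R_Y = 185.4 − 66.55 = 118.9 kN.

R_X = 118.9 kN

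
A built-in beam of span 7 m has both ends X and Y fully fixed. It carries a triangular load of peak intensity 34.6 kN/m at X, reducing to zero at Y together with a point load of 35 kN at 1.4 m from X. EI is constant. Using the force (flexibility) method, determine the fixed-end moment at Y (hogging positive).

M_Y = 64.35 kN·m

Release both end moments; the primary structure is a simply-supported span XY with redundants M_X and M_Y.
End rotations of the released simple span under the applied load (×1/EI):
  at X: triangular load, peak 34.6: w₀L³/(45EI) = 263.7/EI
  at Y: triangular load, peak 34.6: 7w₀L³/(360EI) = 230.8/EI
  at X: point load 35 at a = 1.4: Pab(L + b)/(6LEI) = 82.32/EI
  at Y: point load 35 at a = 1.4: Pab(L + a)/(6LEI) = 54.88/EI
  θ_X0 = 346/EI,  θ_Y0 = 285.6/EI
Flexibility coefficients: a unit moment at one end gives L/(3EI) there and L/(6EI) at the far end, so f₁₁ = f₂₂ = 2.333/EI and f₁₂ = f₂₁ = 1.167/EI.
Compatibility — zero rotation at each built-in end:
  2.333 M_X + 1.167 M_Y = 346
  1.167 M_X + 2.333 M_Y = 285.6
Solving the pair gives M_X = 116.1 kN·m and M_Y = 64.35 kN·m (hogging).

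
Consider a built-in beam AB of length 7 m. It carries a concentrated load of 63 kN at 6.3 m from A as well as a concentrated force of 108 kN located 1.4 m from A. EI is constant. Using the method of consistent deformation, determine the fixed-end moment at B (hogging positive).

Take the two fixed-end moments M_A, M_B as redundants; the released structure is the simple span AB.
Simple-span end rotations at A and B under the given loads:
  at A: point load 63 at a = 6.3: Pab(L + b)/(6LEI) = 50.94/EI
  at B: point load 63 at a = 6.3: Pab(L + a)/(6LEI) = 87.98/EI
  at A: point load 108 at a = 1.4: Pab(L + b)/(6LEI) = 254/EI
  at B: point load 108 at a = 1.4: Pab(L + a)/(6LEI) = 169.3/EI
  θ_A0 = 305/EI,  θ_B0 = 257.3/EI
Flexibility coefficients: a unit moment at one end gives L/(3EI) there and L/(6EI) at the far end, so f₁₁ = f₂₂ = 2.333/EI and f₁₂ = f₂₁ = 1.167/EI.
Compatibility — zero rotation at each built-in end:
  2.333 M_A + 1.167 M_B = 305
  1.167 M_A + 2.333 M_B = 257.3
Solving the pair gives M_A = 100.7 kN·m and M_B = 59.91 kN·m (hogging).

M_B = 59.91 kN·m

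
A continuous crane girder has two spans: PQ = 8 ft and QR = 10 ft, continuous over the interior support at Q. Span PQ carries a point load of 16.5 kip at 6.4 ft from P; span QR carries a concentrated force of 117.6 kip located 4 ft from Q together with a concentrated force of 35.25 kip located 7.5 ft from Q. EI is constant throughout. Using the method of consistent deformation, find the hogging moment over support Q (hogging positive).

Take M_Q as the redundant. Released structure: two simple spans PQ and QR with a hinge at Q.
End slopes at the hinge Q, treating each span as simply supported:
  span PQ: point load 16.5 at a = 6.4: Pab(L + a)/(6LEI) = 50.69/EI
  span QR: point load 117.6 at a = 4: Pab(L + b)/(6LEI) = 752.6/EI
  span QR: point load 35.25 at a = 7.5: Pab(L + b)/(6LEI) = 137.7/EI
  relative rotation θ_0 = (50.69 + 890.3)/EI = 941/EI
A unit hogging moment at Q produces rotation L₁/(3EI) + L₂/(3EI) = 6/EI.
Slope continuity at Q: θ_0 = M_Q·6/EI, so M_Q = 941/6 = 156.8 kip·ft (hogging).

M_Q = 156.8 kip·ft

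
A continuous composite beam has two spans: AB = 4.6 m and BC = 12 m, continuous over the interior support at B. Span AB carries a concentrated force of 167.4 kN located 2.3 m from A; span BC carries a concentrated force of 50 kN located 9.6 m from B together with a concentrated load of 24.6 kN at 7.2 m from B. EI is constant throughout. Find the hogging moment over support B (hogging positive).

Take M_B as the redundant. Released structure: two simple spans AB and BC with a hinge at B.
Discontinuity in slope at B on the released structure — sum the simple-span end rotations:
  span AB: point load 167.4 at a = 2.3: Pab(L + a)/(6LEI) = 221.4/EI
  span BC: point load 50 at a = 9.6: Pab(L + b)/(6LEI) = 230.4/EI
  span BC: point load 24.6 at a = 7.2: Pab(L + b)/(6LEI) = 198.4/EI
  relative rotation θ_0 = (221.4 + 428.8)/EI = 650.2/EI
A unit hogging moment at B produces rotation L₁/(3EI) + L₂/(3EI) = 5.533/EI.
Compatibility: M_B·(L₁+L₂)/(3EI) = θ_0, giving M_B = 117.5 kN·m (hogging).

M_B = 117.5 kN·m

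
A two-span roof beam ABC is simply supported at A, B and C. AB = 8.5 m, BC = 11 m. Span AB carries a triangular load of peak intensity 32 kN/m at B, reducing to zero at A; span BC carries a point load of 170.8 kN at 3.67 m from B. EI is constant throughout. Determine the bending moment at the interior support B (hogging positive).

M_B = 263.5 kN·m

Take M_B as the redundant. Released structure: two simple spans AB and BC with a hinge at B.
Discontinuity in slope at B on the released structure — sum the simple-span end rotations:
  span AB: triangular load, peak 32: w₀L³/(45EI) = 436.7/EI
  span BC: point load 170.8 at a = 3.67: Pab(L + b)/(6LEI) = 1276/EI
  relative rotation θ_0 = (436.7 + 1276)/EI = 1713/EI
A unit hogging moment at B produces rotation L₁/(3EI) + L₂/(3EI) = 6.5/EI.
Slope continuity at B: θ_0 = M_B·6.5/EI, so M_B = 1713/6.5 = 263.5 kN·m (hogging).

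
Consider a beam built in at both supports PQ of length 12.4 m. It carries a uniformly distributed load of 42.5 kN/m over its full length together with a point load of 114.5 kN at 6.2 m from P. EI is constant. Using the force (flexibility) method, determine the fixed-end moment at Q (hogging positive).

M_Q = 722 kN·m

Take the two fixed-end moments M_P, M_Q as redundants; the released structure is the simple span PQ.
End rotations of the released simple span under the applied load (×1/EI):
  at P: UDL 42.5: wL³/(24EI) = 3376/EI
  at Q: UDL 42.5: wL³/(24EI) = 3376/EI
  at P: point load 114.5 at a = 6.2: Pab(L + b)/(6LEI) = 1100/EI
  at Q: point load 114.5 at a = 6.2: Pab(L + a)/(6LEI) = 1100/EI
  θ_P0 = 4477/EI,  θ_Q0 = 4477/EI
Flexibility coefficients: a unit moment at one end gives L/(3EI) there and L/(6EI) at the far end, so f₁₁ = f₂₂ = 4.133/EI and f₁₂ = f₂₁ = 2.067/EI.
Compatibility — zero rotation at each built-in end:
  4.133 M_P + 2.067 M_Q = 4477
  2.067 M_P + 4.133 M_Q = 4477
Solving the pair gives M_P = 722 kN·m and M_Q = 722 kN·m (hogging).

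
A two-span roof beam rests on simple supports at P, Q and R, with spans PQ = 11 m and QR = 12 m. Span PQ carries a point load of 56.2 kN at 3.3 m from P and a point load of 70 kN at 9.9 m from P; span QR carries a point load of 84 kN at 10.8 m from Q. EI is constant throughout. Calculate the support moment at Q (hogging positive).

M_Q = 97.88 kN·m

Release continuity at Q by inserting a hinge; the redundant is the internal moment M_Q. The primary structure is two simply-supported spans PQ and QR.
Discontinuity in slope at Q on the released structure — sum the simple-span end rotations:
  span PQ: point load 56.2 at a = 3.3: Pab(L + a)/(6LEI) = 309.4/EI
  span PQ: point load 70 at a = 9.9: Pab(L + a)/(6LEI) = 241.4/EI
  span QR: point load 84 at a = 10.8: Pab(L + b)/(6LEI) = 199.6/EI
  relative rotation θ_0 = (550.8 + 199.6)/EI = 750.4/EI
A unit hogging moment at Q produces rotation L₁/(3EI) + L₂/(3EI) = 7.667/EI.
Slope continuity at Q: θ_0 = M_Q·7.667/EI, so M_Q = 750.4/7.667 = 97.88 kN·m (hogging).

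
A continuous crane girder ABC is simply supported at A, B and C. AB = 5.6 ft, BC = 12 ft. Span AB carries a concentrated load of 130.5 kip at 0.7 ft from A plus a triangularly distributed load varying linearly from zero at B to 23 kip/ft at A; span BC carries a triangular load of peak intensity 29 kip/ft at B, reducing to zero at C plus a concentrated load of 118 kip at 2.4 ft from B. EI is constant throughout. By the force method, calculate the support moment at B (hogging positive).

Insert a hinge at B; M_B is the redundant, and each span becomes simply supported.
Discontinuity in slope at B on the released structure — sum the simple-span end rotations:
  span AB: point load 130.5 at a = 0.7: Pab(L + a)/(6LEI) = 83.93/EI
  span AB: triangular load, peak 23: 7w₀L³/(360EI) = 78.54/EI
  span BC: triangular load, peak 29: w₀L³/(45EI) = 1114/EI
  span BC: point load 118 at a = 2.4: Pab(L + b)/(6LEI) = 815.6/EI
  relative rotation θ_0 = (162.5 + 1929)/EI = 2092/EI
A unit hogging moment at B produces rotation L₁/(3EI) + L₂/(3EI) = 5.867/EI.
Slope continuity at B: θ_0 = M_B·5.867/EI, so M_B = 2092/5.867 = 356.5 kip·ft (hogging).

M_B = 356.5 kip·ft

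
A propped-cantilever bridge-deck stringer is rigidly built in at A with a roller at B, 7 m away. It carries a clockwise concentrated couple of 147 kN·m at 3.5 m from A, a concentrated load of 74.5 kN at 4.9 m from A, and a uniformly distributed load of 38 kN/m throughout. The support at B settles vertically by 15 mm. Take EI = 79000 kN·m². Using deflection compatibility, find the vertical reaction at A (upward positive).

R_A = 185.5 kN

Remove the prop at B; the released (primary) structure is a cantilever built in at A.
Downward deflection at the released point B due to the loads:
  clockwise couple 147 at a = 3.5: M₀a(2L − a)/(2EI) = 2701/EI
  point load 74.5 at a = 4.9: Pa²(3L − a)/(6EI) = 4800/EI
  UDL 38: wL⁴/(8EI) = 11405/EI
  δ_0 = 18906/EI
Tip deflection under a unit load at B: L³/(3EI) = 114.3/EI.
With EI = 79000 kN·m²: δ_0 = 0.23931 m and δ_{BB} = 0.001447 m/kN.
Compatibility — the beam at B must follow the support down by 0.015 m: δ_0 − R_B·δ_{BB} = 0.015, so R_B = (0.23931 − 0.015)/0.001447 = 155 kN.
Vertical equilibrium: R_A = ΣP − R_B = 340.5 − 155 = 185.5 kN.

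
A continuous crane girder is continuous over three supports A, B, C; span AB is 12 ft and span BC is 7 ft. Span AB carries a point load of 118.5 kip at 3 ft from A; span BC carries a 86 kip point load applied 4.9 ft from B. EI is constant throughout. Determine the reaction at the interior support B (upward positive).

Insert a hinge at B; M_B is the redundant, and each span becomes simply supported.
End slopes at the hinge B, treating each span as simply supported:
  span AB: point load 118.5 at a = 3: Pab(L + a)/(6LEI) = 666.6/EI
  span BC: point load 86 at a = 4.9: Pab(L + b)/(6LEI) = 191.7/EI
  relative rotation θ_0 = (666.6 + 191.7)/EI = 858.3/EI
A unit hogging moment at B produces rotation L₁/(3EI) + L₂/(3EI) = 6.333/EI.
Compatibility: M_B·(L₁+L₂)/(3EI) = θ_0, giving M_B = 135.5 kip·ft (hogging).
Span AB, ΣM about A with M_B applied at B: R_B^{AB}·12 = 355.5 + 135.5, so R_B^{AB} = 40.92 kip and R_A = 118.5 − 40.92 = 77.58 kip.
Span BC, ΣM about C: R_B^{BC}·7 = 180.6 + 135.5, so R_B^{BC} = 45.16 kip and R_C = 86 − 45.16 = 40.84 kip.
R_B = 40.92 + 45.16 = 86.08 kip.

R_B = 86.08 kip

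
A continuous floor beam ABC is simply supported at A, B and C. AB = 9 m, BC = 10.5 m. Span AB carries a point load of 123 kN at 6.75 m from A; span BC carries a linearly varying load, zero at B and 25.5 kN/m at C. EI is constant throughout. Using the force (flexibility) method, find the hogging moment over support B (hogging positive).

Release continuity at B by inserting a hinge; the redundant is the internal moment M_B. The primary structure is two simply-supported spans AB and BC.
End slopes at the hinge B, treating each span as simply supported:
  span AB: point load 123 at a = 6.75: Pab(L + a)/(6LEI) = 544.9/EI
  span BC: triangular load, peak 25.5: 7w₀L³/(360EI) = 574/EI
  relative rotation θ_0 = (544.9 + 574)/EI = 1119/EI
A unit hogging moment at B produces rotation L₁/(3EI) + L₂/(3EI) = 6.5/EI.
Slope continuity at B: θ_0 = M_B·6.5/EI, so M_B = 1119/6.5 = 172.1 kN·m (hogging).

M_B = 172.1 kN·m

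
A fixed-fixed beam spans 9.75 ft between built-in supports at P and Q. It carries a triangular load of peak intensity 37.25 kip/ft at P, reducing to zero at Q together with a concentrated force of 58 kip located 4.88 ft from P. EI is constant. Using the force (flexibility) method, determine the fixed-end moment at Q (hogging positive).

Take the two fixed-end moments M_P, M_Q as redundants; the released structure is the simple span PQ.
End rotations of the released simple span under the applied load (×1/EI):
  at P: triangular load, peak 37.25: w₀L³/(45EI) = 767.2/EI
  at Q: triangular load, peak 37.25: 7w₀L³/(360EI) = 671.3/EI
  at P: point load 58 at a = 4.88: Pab(L + b)/(6LEI) = 344.5/EI
  at Q: point load 58 at a = 4.88: Pab(L + a)/(6LEI) = 344.7/EI
  θ_P0 = 1112/EI,  θ_Q0 = 1016/EI
Flexibility coefficients: a unit moment at one end gives L/(3EI) there and L/(6EI) at the far end, so f₁₁ = f₂₂ = 3.25/EI and f₁₂ = f₂₁ = 1.625/EI.
Compatibility — zero rotation at each built-in end:
  3.25 M_P + 1.625 M_Q = 1112
  1.625 M_P + 3.25 M_Q = 1016
Solving the pair gives M_P = 247.7 kip·ft and M_Q = 188.8 kip·ft (hogging).

M_Q = 188.8 kip·ft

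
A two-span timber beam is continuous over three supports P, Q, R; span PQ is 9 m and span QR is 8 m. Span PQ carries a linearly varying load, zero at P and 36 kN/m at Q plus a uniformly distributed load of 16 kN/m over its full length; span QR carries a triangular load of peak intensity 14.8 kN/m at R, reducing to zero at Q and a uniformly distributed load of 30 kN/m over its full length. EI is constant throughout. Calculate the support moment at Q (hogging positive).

M_Q = 327.6 kN·m

Release continuity at Q by inserting a hinge; the redundant is the internal moment M_Q. The primary structure is two simply-supported spans PQ and QR.
Discontinuity in slope at Q on the released structure — sum the simple-span end rotations:
  span PQ: triangular load, peak 36: w₀L³/(45EI) = 583.2/EI
  span PQ: UDL 16: wL³/(24EI) = 486/EI
  span QR: triangular load, peak 14.8: 7w₀L³/(360EI) = 147.3/EI
  span QR: UDL 30: wL³/(24EI) = 640/EI
  relative rotation θ_0 = (1069 + 787.3)/EI = 1857/EI
A unit hogging moment at Q produces rotation L₁/(3EI) + L₂/(3EI) = 5.667/EI.
Slope continuity at Q: θ_0 = M_Q·5.667/EI, so M_Q = 1857/5.667 = 327.6 kN·m (hogging).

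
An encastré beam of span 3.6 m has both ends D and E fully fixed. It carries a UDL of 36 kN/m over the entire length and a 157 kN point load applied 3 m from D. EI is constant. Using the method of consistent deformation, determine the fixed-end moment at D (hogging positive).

Take the two fixed-end moments M_D, M_E as redundants; the released structure is the simple span DE.
End rotations of the released simple span under the applied load (×1/EI):
  at D: UDL 36: wL³/(24EI) = 69.98/EI
  at E: UDL 36: wL³/(24EI) = 69.98/EI
  at D: point load 157 at a = 3: Pab(L + b)/(6LEI) = 54.95/EI
  at E: point load 157 at a = 3: Pab(L + a)/(6LEI) = 86.35/EI
  θ_D0 = 124.9/EI,  θ_E0 = 156.3/EI
Flexibility coefficients: a unit moment at one end gives L/(3EI) there and L/(6EI) at the far end, so f₁₁ = f₂₂ = 1.2/EI and f₁₂ = f₂₁ = 0.6/EI.
Compatibility — zero rotation at each built-in end:
  1.2 M_D + 0.6 M_E = 124.9
  0.6 M_D + 1.2 M_E = 156.3
Solving the pair gives M_D = 51.96 kN·m and M_E = 104.3 kN·m (hogging).

M_D = 51.96 kN·m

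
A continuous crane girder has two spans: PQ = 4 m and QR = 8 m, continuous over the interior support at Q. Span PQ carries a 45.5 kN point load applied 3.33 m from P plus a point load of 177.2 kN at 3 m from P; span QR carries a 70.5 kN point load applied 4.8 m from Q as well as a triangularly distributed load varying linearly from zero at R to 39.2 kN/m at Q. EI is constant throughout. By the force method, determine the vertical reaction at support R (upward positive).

R_R = 66.92 kN

Insert a hinge at Q; M_Q is the redundant, and each span becomes simply supported.
Rotations at Q on the released spans (each span's end-slope, ×1/EI):
  span PQ: point load 45.5 at a = 3.33: Pab(L + a)/(6LEI) = 31/EI
  span PQ: point load 177.2 at a = 3: Pab(L + a)/(6LEI) = 155.1/EI
  span QR: point load 70.5 at a = 4.8: Pab(L + b)/(6LEI) = 252.7/EI
  span QR: triangular load, peak 39.2: w₀L³/(45EI) = 446/EI
  relative rotation θ_0 = (186.1 + 698.7)/EI = 884.7/EI
A unit hogging moment at Q produces rotation L₁/(3EI) + L₂/(3EI) = 4/EI.
Compatibility: M_Q·(L₁+L₂)/(3EI) = θ_0, giving M_Q = 221.2 kN·m (hogging).
Span QR, ΣM about R: R_Q^{QR}·8 = 1062 + 221.2, so R_Q^{QR} = 160.4 kN and R_R = 227.3 − 160.4 = 66.92 kN.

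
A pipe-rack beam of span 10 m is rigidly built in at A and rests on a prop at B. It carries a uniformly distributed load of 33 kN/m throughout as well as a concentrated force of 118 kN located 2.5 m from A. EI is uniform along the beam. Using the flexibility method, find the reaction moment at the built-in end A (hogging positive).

M_A = 606.1 kN·m

Take the reaction at B as the redundant and release it; the primary structure is a cantilever fixed at A.
Primary-structure tip deflection at B by superposition:
  UDL 33: wL⁴/(8EI) = 41250/EI
  point load 118 at a = 2.5: Pa²(3L − a)/(6EI) = 3380/EI
  δ_0 = 44630/EI
Tip deflection under a unit load at B: L³/(3EI) = 333.3/EI.
The prop prevents deflection at B: R_B = δ_0/δ_{BB} = 44630/333.3 = 133.9 kN.
Moment equilibrium about A: M_A = Σ(load moments about A) − R_B·L = 1945 − 133.9×10 = 606.1 kN·m.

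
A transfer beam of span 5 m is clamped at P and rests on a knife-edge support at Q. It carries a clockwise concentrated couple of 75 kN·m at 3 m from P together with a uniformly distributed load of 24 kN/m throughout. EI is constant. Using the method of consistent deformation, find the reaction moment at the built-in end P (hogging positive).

Release the roller at Q. Primary structure: cantilever fixed at P.
Free-end deflection of the primary structure under the applied loading (downward +):
  clockwise couple 75 at a = 3: M₀a(2L − a)/(2EI) = 787.5/EI
  UDL 24: wL⁴/(8EI) = 1875/EI
  δ_0 = 2662/EI
Flexibility coefficient — unit upward force at Q: δ_{QQ} = L³/(3EI) = 41.67/EI.
Compatibility at Q: δ_0 − R_Q·δ_{QQ} = 0, so R_Q = 2662/41.67 = 63.9 kN.
Moment equilibrium about P: M_P = Σ(load moments about P) − R_Q·L = 375 − 63.9×5 = 55.5 kN·m.

M_P = 55.5 kN·m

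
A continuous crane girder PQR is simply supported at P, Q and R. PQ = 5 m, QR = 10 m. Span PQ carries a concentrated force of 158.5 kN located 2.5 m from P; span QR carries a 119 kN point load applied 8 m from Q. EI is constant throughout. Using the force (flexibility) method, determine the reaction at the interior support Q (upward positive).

Insert a hinge at Q; M_Q is the redundant, and each span becomes simply supported.
Discontinuity in slope at Q on the released structure — sum the simple-span end rotations:
  span PQ: point load 158.5 at a = 2.5: Pab(L + a)/(6LEI) = 247.7/EI
  span QR: point load 119 at a = 8: Pab(L + b)/(6LEI) = 380.8/EI
  relative rotation θ_0 = (247.7 + 380.8)/EI = 628.5/EI
A unit hogging moment at Q produces rotation L₁/(3EI) + L₂/(3EI) = 5/EI.
Slope continuity at Q: θ_0 = M_Q·5/EI, so M_Q = 628.5/5 = 125.7 kN·m (hogging).
Span PQ, ΣM about P with M_Q applied at Q: R_Q^{PQ}·5 = 396.2 + 125.7, so R_Q^{PQ} = 104.4 kN and R_P = 158.5 − 104.4 = 54.11 kN.
Span QR, ΣM about R: R_Q^{QR}·10 = 238 + 125.7, so R_Q^{QR} = 36.37 kN and R_R = 119 − 36.37 = 82.63 kN.
R_Q = 104.4 + 36.37 = 140.8 kN.

R_Q = 140.8 kN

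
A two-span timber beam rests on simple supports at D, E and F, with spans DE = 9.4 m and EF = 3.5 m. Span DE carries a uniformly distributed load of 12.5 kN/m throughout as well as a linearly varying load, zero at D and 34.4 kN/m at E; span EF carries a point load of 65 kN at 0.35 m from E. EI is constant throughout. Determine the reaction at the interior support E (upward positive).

Insert a hinge at E; M_E is the redundant, and each span becomes simply supported.
Discontinuity in slope at E on the released structure — sum the simple-span end rotations:
  span DE: UDL 12.5: wL³/(24EI) = 432.6/EI
  span DE: triangular load, peak 34.4: w₀L³/(45EI) = 634.9/EI
  span EF: point load 65 at a = 0.35: Pab(L + b)/(6LEI) = 22.69/EI
  relative rotation θ_0 = (1068 + 22.69)/EI = 1090/EI
A unit hogging moment at E produces rotation L₁/(3EI) + L₂/(3EI) = 4.3/EI.
Compatibility: M_E·(L₁+L₂)/(3EI) = θ_0, giving M_E = 253.5 kN·m (hogging).
Span DE, ΣM about D with M_E applied at E: R_E^{DE}·9.4 = 1565 + 253.5, so R_E^{DE} = 193.5 kN and R_D = 279.2 − 193.5 = 85.67 kN.
Span EF, ΣM about F: R_E^{EF}·3.5 = 204.8 + 253.5, so R_E^{EF} = 130.9 kN and R_F = 65 − 130.9 = -65.94 kN.
R_E = 193.5 + 130.9 = 324.4 kN.

R_E = 324.4 kN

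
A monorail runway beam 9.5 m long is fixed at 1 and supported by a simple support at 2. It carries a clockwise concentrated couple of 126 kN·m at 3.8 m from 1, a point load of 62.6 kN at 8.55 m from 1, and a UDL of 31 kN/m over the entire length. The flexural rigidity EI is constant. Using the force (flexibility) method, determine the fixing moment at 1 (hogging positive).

Release the roller at 2. Primary structure: cantilever fixed at 1.
Free-end deflection of the primary structure under the applied loading (downward +):
  clockwise couple 126 at a = 3.8: M₀a(2L − a)/(2EI) = 3639/EI
  point load 62.6 at a = 8.55: Pa²(3L − a)/(6EI) = 15216/EI
  UDL 31: wL⁴/(8EI) = 31562/EI
  δ_0 = 50417/EI
Flexibility coefficient — unit upward force at 2: δ_{22} = L³/(3EI) = 285.8/EI.
The prop prevents deflection at 2: R_2 = δ_0/δ_{22} = 50417/285.8 = 176.4 kN.
Moment equilibrium about 1: M_1 = Σ(load moments about 1) − R_2·L = 2060 − 176.4×9.5 = 384.2 kN·m.

M_1 = 384.2 kN·m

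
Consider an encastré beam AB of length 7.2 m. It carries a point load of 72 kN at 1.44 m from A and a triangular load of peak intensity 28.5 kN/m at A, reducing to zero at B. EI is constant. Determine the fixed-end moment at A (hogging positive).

M_A = 140.2 kN·m

Release both end moments; the primary structure is a simply-supported span AB with redundants M_A and M_B.
Simple-span end rotations at A and B under the given loads:
  at A: point load 72 at a = 1.44: Pab(L + b)/(6LEI) = 179.2/EI
  at B: point load 72 at a = 1.44: Pab(L + a)/(6LEI) = 119.4/EI
  at A: triangular load, peak 28.5: w₀L³/(45EI) = 236.4/EI
  at B: triangular load, peak 28.5: 7w₀L³/(360EI) = 206.8/EI
  θ_A0 = 415.5/EI,  θ_B0 = 326.3/EI
Flexibility coefficients: a unit moment at one end gives L/(3EI) there and L/(6EI) at the far end, so f₁₁ = f₂₂ = 2.4/EI and f₁₂ = f₂₁ = 1.2/EI.
Compatibility — zero rotation at each built-in end:
  2.4 M_A + 1.2 M_B = 415.5
  1.2 M_A + 2.4 M_B = 326.3
Solving the pair gives M_A = 140.2 kN·m and M_B = 65.84 kN·m (hogging).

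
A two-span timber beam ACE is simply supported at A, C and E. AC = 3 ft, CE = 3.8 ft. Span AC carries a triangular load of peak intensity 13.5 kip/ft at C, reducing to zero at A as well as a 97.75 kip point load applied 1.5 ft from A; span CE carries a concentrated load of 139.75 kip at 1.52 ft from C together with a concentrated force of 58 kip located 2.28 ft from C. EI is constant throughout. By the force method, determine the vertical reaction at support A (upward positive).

R_A = 20.46 kip

Take M_C as the redundant. Released structure: two simple spans AC and CE with a hinge at C.
End slopes at the hinge C, treating each span as simply supported:
  span AC: triangular load, peak 13.5: w₀L³/(45EI) = 8.1/EI
  span AC: point load 97.75 at a = 1.5: Pab(L + a)/(6LEI) = 54.98/EI
  span CE: point load 139.75 at a = 1.52: Pab(L + b)/(6LEI) = 129.2/EI
  span CE: point load 58 at a = 2.28: Pab(L + b)/(6LEI) = 46.9/EI
  relative rotation θ_0 = (63.08 + 176.1)/EI = 239.1/EI
A unit hogging moment at C produces rotation L₁/(3EI) + L₂/(3EI) = 2.267/EI.
Compatibility: M_C·(L₁+L₂)/(3EI) = θ_0, giving M_C = 105.5 kip·ft (hogging).
Span AC, ΣM about A with M_C applied at C: R_C^{AC}·3 = 187.1 + 105.5, so R_C^{AC} = 97.54 kip and R_A = 118 − 97.54 = 20.46 kip.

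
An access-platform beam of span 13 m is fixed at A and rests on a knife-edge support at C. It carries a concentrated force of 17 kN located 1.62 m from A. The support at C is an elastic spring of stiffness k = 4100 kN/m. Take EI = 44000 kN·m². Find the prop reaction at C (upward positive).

R_C = 0.3741 kN

Release the roller at C. Primary structure: cantilever fixed at A.
Deflection at C on the released cantilever, summing each load's contribution:
  point load 17 at a = 1.62: Pa²(3L − a)/(6EI) = 278/EI
Flexibility coefficient — unit upward force at C: δ_{CC} = L³/(3EI) = 732.3/EI.
With EI = 44000 kN·m²: δ_0 = 0.006317 m and δ_{CC} = 0.016644 m/kN.
Compatibility — the spring shortens by R_C/k under the reaction it provides: δ_0 − R_C·δ_{CC} = R_C/k. With 1/k = 0.000244 m/kN, R_C = δ_0 / (δ_{CC} + 1/k) = 0.006317 / (0.016644 + 0.000244) = 0.3741 kN.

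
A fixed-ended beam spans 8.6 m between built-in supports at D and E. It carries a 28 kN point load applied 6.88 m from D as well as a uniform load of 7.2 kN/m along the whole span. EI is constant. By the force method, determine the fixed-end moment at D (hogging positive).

Release both end moments; the primary structure is a simply-supported span DE with redundants M_D and M_E.
Simple-span end rotations at D and E under the given loads:
  at D: point load 28 at a = 6.88: Pab(L + b)/(6LEI) = 66.27/EI
  at E: point load 28 at a = 6.88: Pab(L + a)/(6LEI) = 99.4/EI
  at D: UDL 7.2: wL³/(24EI) = 190.8/EI
  at E: UDL 7.2: wL³/(24EI) = 190.8/EI
  θ_D0 = 257.1/EI,  θ_E0 = 290.2/EI
Flexibility coefficients: a unit moment at one end gives L/(3EI) there and L/(6EI) at the far end, so f₁₁ = f₂₂ = 2.867/EI and f₁₂ = f₂₁ = 1.433/EI.
Compatibility — zero rotation at each built-in end:
  2.867 M_D + 1.433 M_E = 257.1
  1.433 M_D + 2.867 M_E = 290.2
Solving the pair gives M_D = 52.08 kN·m and M_E = 75.2 kN·m (hogging).

M_D = 52.08 kN·m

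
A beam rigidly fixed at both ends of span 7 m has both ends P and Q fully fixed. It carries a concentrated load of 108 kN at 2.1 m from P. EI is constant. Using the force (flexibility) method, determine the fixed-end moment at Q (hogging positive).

Take the two fixed-end moments M_P, M_Q as redundants; the released structure is the simple span PQ.
On the primary (simply-supported) span, the end slopes from the loading are:
  at P: point load 108 at a = 2.1: Pab(L + b)/(6LEI) = 314.9/EI
  at Q: point load 108 at a = 2.1: Pab(L + a)/(6LEI) = 240.8/EI
  θ_P0 = 314.9/EI,  θ_Q0 = 240.8/EI
Flexibility coefficients: a unit moment at one end gives L/(3EI) there and L/(6EI) at the far end, so f₁₁ = f₂₂ = 2.333/EI and f₁₂ = f₂₁ = 1.167/EI.
Compatibility — zero rotation at each built-in end:
  2.333 M_P + 1.167 M_Q = 314.9
  1.167 M_P + 2.333 M_Q = 240.8
Solving the pair gives M_P = 111.1 kN·m and M_Q = 47.63 kN·m (hogging).

M_Q = 47.63 kN·m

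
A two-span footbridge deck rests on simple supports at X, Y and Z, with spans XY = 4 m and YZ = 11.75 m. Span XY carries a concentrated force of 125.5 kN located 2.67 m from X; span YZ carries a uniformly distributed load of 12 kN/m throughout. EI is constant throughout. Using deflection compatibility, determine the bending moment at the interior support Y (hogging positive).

M_Y = 178.1 kN·m

Insert a hinge at Y; M_Y is the redundant, and each span becomes simply supported.
End slopes at the hinge Y, treating each span as simply supported:
  span XY: point load 125.5 at a = 2.67: Pab(L + a)/(6LEI) = 123.9/EI
  span YZ: UDL 12: wL³/(24EI) = 811.1/EI
  relative rotation θ_0 = (123.9 + 811.1)/EI = 935/EI
A unit hogging moment at Y produces rotation L₁/(3EI) + L₂/(3EI) = 5.25/EI.
Slope continuity at Y: θ_0 = M_Y·5.25/EI, so M_Y = 935/5.25 = 178.1 kN·m (hogging).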